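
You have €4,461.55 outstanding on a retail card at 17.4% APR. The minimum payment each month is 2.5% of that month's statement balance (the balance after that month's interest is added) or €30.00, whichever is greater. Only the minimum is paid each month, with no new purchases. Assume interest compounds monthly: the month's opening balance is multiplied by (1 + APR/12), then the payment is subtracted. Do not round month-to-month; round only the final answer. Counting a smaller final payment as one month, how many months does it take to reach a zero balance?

Monthly rate r = 17.4%/12 = 1.45% = 0.0145.
While 2.5% of the post-interest balance exceeds €30.00, each month B ← (B·(1+r))·(1 − 0.025), i.e. B shrinks by the factor (1+r)·0.975 = 0.98914.
This holds for months 1–122. Entering month 123 the balance is €1,177.06; 2.5% of the post-interest balance is now below €30.00, so the flat €30.00 minimum applies from here.
From month 123 a fixed €30.00 at rate r clears €1,177.06 in 59 more payments. Total: 122 + 59 = 181 months.

181 months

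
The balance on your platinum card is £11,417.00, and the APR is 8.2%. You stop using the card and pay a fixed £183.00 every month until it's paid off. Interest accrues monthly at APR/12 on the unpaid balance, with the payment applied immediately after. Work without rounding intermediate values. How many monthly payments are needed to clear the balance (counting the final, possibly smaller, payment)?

82 payments

Monthly rate r = 8.2%/12 = 0.683333% = 0.00683333.
Recurrence: B ← B·(1+r) − £183.00.
Month 1: interest £78.02; balance after payment £11,312.02.
Month 2: interest £77.30; balance after payment £11,206.31.
Closed form: n = −ln(1 − rB₀/P)/ln(1+r) = −ln(0.57368)/ln(1.00683) ≈ 81.597, so the balance reaches zero during payment 82.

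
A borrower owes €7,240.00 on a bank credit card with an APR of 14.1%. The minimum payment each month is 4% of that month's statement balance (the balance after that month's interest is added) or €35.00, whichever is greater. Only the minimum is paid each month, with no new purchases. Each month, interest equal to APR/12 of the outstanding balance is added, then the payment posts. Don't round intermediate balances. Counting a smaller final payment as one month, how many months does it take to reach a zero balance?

Monthly rate r = 14.1%/12 = 1.175% = 0.01175.
While 4% of the post-interest balance exceeds €35.00, each month B ← (B·(1+r))·(1 − 0.04), i.e. B shrinks by the factor (1+r)·0.96 = 0.97128.
This holds for months 1–73. Entering month 74 the balance is €862.75; 4% of the post-interest balance is now below €35.00, so the flat €35.00 minimum applies from here.
From month 74 a fixed €35.00 at rate r clears €862.75 in 30 more payments. Total: 73 + 30 = 103 months.

103 months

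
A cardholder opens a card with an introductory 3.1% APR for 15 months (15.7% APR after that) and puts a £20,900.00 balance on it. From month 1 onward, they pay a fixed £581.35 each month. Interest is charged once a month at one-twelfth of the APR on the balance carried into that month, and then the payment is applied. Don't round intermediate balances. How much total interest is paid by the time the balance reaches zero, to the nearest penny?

£3,080.54

Promo months 1–15 at r₀ = 3.1%/12 = 0.00258333; months 16+ at r₁ = 15.7%/12 = 0.0130833.
After month 15: iterate B ← B·(1+r₀) − £581.35 for 15 months → £12,844.97.
Then at r₁ with £581.35/mo: n₂ = −ln(1 − r₁·B/P)/ln(1+r₁) ≈ 26.25 → 27 more payments.
Total paid = 41·£581.35 + £145.19 = £23,980.54; interest = £23,980.54 − £20,900.00 = £3,080.54.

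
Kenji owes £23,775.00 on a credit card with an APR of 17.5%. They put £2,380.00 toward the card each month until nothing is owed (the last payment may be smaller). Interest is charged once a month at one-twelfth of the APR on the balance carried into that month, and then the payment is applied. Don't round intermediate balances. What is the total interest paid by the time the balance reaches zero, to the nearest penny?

£2,109.57

Monthly rate r = 17.5%/12 = 1.45833% = 0.0145833.
Payoff takes n = ⌈−ln(1 − rB₀/P)/ln(1+r)⌉ = ⌈10.875⌉ = 11 payments; the last is £2,084.57.
Total paid = 10·£2,380.00 + £2,084.57 = £25,884.57.
Total interest = total paid − principal = £25,884.57 − £23,775.00 = £2,109.57.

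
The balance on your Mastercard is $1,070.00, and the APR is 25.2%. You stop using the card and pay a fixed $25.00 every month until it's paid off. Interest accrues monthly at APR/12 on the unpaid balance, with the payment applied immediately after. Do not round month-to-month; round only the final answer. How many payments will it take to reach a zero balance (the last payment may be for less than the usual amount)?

Monthly rate r = 25.2%/12 = 2.1% = 0.021.
Recurrence: B ← B·(1+r) − $25.00.
Month 1: interest $22.47; balance after payment $1,067.47.
Month 2: interest $22.42; balance after payment $1,064.89.
Closed form: n = −ln(1 − rB₀/P)/ln(1+r) = −ln(0.1012)/ln(1.021) ≈ 110.220, so the balance reaches zero during payment 111.

111 payments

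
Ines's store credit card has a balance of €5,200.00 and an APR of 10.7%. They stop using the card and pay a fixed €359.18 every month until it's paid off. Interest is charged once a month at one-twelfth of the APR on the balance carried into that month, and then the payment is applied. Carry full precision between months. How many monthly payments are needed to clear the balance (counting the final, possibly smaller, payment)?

16 months

Monthly rate r = 10.7%/12 = 0.891667% = 0.00891667.
Recurrence: B ← B·(1+r) − €359.18.
Month 1: interest €46.37; balance after payment €4,887.19.
Month 2: interest €43.58; balance after payment €4,571.58.
Closed form: n = −ln(1 − rB₀/P)/ln(1+r) = −ln(0.87091)/ln(1.00892) ≈ 15.570, so the balance reaches zero during payment 16.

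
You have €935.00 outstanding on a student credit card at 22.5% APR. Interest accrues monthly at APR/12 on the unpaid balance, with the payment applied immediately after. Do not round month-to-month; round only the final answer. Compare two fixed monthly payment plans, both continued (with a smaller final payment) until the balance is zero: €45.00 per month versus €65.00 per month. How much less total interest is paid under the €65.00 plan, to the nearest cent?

Monthly rate r = 22.5%/12 = 1.875% = 0.01875.
At €45.00/mo: n = ⌈−ln(1 − rB₀/P)/ln(1+r)⌉ = 27 payments (last €25.85); total interest = total paid − €935.00 = €260.85.
At €65.00/mo: 17 payments (last €59.86); total interest €164.86.
Interest saved = €260.85 − €164.86 = €95.99.

€95.99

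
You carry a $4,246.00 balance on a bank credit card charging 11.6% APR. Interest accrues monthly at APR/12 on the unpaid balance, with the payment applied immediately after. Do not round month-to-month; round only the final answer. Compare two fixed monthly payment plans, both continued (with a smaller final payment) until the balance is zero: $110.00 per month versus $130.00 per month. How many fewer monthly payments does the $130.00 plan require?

Monthly rate r = 11.6%/12 = 0.966667% = 0.00966667.
At $110.00/mo: n = ⌈−ln(1 − rB₀/P)/ln(1+r)⌉ = 49 payments (last $60.16); total interest = total paid − $4,246.00 = $1,094.16.
At $130.00/mo: 40 payments (last $57.05); total interest $881.05.
Payments saved = 49 − 40 = 9.

9 fewer payments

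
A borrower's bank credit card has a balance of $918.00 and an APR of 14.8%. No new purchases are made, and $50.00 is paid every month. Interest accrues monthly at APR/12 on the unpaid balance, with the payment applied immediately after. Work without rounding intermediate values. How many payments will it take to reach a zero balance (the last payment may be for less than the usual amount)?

Monthly rate r = 14.8%/12 = 1.23333% = 0.0123333.
Recurrence: B ← B·(1+r) − $50.00.
Month 1: interest $11.32; balance after payment $879.32.
Month 2: interest $10.84; balance after payment $840.17.
Closed form: n = −ln(1 − rB₀/P)/ln(1+r) = −ln(0.77356)/ln(1.01233) ≈ 20.946, so the balance reaches zero during payment 21.

21 months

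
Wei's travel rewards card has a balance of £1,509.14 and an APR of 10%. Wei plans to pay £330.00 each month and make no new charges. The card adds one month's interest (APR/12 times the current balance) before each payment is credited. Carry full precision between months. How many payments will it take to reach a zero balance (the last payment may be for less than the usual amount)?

5 months

Monthly rate r = 10%/12 = 0.833333% = 0.00833333.
Recurrence: B ← B·(1+r) − £330.00.
Month 1: interest £12.58; balance after payment £1,191.72.
Month 2: interest £9.93; balance after payment £871.65.
Month 3: interest £7.26; balance after payment £548.91.
Month 4: interest £4.57; balance after payment £223.49.
Month 5: interest £1.86; balance after payment £0.00.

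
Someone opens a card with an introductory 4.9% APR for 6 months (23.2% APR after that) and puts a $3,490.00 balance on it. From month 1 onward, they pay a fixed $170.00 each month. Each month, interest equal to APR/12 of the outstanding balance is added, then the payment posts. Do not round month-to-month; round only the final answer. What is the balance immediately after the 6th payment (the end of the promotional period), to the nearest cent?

$2,545.91

Promo months 1–6 at r₀ = 4.9%/12 = 0.00408333; months 7+ at r₁ = 23.2%/12 = 0.0193333.
After month 6: iterate B ← B·(1+r₀) − $170.00 for 6 months → $2,545.91.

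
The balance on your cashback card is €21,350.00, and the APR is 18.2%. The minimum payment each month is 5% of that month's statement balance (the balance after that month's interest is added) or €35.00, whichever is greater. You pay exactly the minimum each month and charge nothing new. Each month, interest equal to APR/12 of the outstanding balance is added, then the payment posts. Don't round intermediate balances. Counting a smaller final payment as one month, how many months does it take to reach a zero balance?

119 months

Monthly rate r = 18.2%/12 = 1.51667% = 0.0151667.
While 5% of the post-interest balance exceeds €35.00, each month B ← (B·(1+r))·(1 − 0.05), i.e. B shrinks by the factor (1+r)·0.95 = 0.96441.
This holds for months 1–95. Entering month 96 the balance is €682.63; 5% of the post-interest balance is now below €35.00, so the flat €35.00 minimum applies from here.
From month 96 a fixed €35.00 at rate r clears €682.63 in 24 more payments. Total: 95 + 24 = 119 months.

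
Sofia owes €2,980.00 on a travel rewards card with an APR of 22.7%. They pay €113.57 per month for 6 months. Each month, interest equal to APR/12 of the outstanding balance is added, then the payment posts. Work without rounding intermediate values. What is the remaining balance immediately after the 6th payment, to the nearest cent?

Monthly rate r = 22.7%/12 = 1.89167% = 0.0189167.
Each month: B ← B·(1+r) − €113.57.
Month 1: interest €56.37; balance after payment €2,922.80.
Month 2: interest €55.29; balance after payment €2,864.52.
Month 3: interest €54.19; balance after payment €2,805.14.
Month 4: interest €53.06; balance after payment €2,744.63.
Month 5: interest €51.92; balance after payment €2,682.98.
Month 6: interest €50.75; balance after payment €2,620.16.

€2,620.16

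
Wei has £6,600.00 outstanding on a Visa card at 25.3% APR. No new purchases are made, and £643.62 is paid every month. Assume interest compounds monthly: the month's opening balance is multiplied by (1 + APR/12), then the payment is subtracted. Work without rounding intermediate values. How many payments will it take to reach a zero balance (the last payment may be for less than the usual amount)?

Monthly rate r = 25.3%/12 = 2.10833% = 0.0210833.
Recurrence: B ← B·(1+r) − £643.62.
Month 1: interest £139.15; balance after payment £6,095.53.
Month 2: interest £128.51; balance after payment £5,580.42.
Closed form: n = −ln(1 − rB₀/P)/ln(1+r) = −ln(0.7838)/ln(1.02108) ≈ 11.676, so the balance reaches zero during payment 12.

12 months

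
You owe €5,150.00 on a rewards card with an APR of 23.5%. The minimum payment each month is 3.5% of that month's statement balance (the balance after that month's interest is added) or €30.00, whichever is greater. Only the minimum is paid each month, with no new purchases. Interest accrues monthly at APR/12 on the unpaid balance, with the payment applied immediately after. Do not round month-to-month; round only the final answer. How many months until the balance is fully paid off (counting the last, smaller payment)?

Monthly rate r = 23.5%/12 = 1.95833% = 0.0195833.
While 3.5% of the post-interest balance exceeds €30.00, each month B ← (B·(1+r))·(1 − 0.035), i.e. B shrinks by the factor (1+r)·0.965 = 0.9839.
This holds for months 1–112. Entering month 113 the balance is €836.01; 3.5% of the post-interest balance is now below €30.00, so the flat €30.00 minimum applies from here.
From month 113 a fixed €30.00 at rate r clears €836.01 in 41 more payments. Total: 112 + 41 = 153 months.

153 months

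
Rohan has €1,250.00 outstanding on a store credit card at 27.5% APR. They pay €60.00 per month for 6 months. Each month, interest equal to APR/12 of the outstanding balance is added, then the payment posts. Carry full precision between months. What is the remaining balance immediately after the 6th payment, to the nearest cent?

Monthly rate r = 27.5%/12 = 2.29167% = 0.0229167.
Each month: B ← B·(1+r) − €60.00.
Month 1: interest €28.65; balance after payment €1,218.65.
Month 2: interest €27.93; balance after payment €1,186.57.
Month 3: interest €27.19; balance after payment €1,153.77.
Month 4: interest €26.44; balance after payment €1,120.21.
Month 5: interest €25.67; balance after payment €1,085.88.
Month 6: interest €24.88; balance after payment €1,050.76.

€1,050.76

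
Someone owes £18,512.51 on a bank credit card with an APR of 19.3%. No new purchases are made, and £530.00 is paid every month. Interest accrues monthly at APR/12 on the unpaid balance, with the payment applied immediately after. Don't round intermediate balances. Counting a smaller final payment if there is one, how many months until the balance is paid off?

52 months

Monthly rate r = 19.3%/12 = 1.60833% = 0.0160833.
Recurrence: B ← B·(1+r) − £530.00.
Month 1: interest £297.74; balance after payment £18,280.25.
Month 2: interest £294.01; balance after payment £18,044.26.
Closed form: n = −ln(1 − rB₀/P)/ln(1+r) = −ln(0.43822)/ln(1.01608) ≈ 51.709, so the balance reaches zero during payment 52.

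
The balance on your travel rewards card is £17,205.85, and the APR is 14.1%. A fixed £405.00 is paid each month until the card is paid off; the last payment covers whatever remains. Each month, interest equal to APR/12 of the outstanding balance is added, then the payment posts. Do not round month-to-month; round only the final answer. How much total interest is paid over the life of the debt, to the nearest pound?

£6,769

Monthly rate r = 14.1%/12 = 1.175% = 0.01175.
Payoff takes n = ⌈−ln(1 − rB₀/P)/ln(1+r)⌉ = ⌈59.197⌉ = 60 payments; the last is £80.25.
Total paid = 59·£405.00 + £80.25 = £23,975.25.
Total interest = total paid − principal = £23,975.25 − £17,205.85 = £6,769.40.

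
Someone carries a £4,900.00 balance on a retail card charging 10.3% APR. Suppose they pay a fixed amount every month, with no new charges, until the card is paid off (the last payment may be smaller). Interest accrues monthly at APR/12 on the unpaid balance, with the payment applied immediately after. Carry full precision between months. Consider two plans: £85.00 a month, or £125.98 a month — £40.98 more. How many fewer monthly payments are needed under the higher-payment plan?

Monthly rate r = 10.3%/12 = 0.858333% = 0.00858333.
At £85.00/mo: n = ⌈−ln(1 − rB₀/P)/ln(1+r)⌉ = 80 payments (last £75.81); total interest = total paid − £4,900.00 = £1,890.81.
At £125.98/mo: 48 payments (last £67.12); total interest £1,088.18.
Payments saved = 80 − 48 = 32.

32 fewer payments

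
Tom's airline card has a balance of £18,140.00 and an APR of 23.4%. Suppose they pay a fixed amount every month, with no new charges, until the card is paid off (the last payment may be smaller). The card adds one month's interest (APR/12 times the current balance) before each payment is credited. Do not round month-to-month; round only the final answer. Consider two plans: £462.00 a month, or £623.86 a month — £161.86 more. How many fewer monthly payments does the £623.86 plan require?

32 fewer payments

Monthly rate r = 23.4%/12 = 1.95% = 0.0195.
At £462.00/mo: n = ⌈−ln(1 − rB₀/P)/ln(1+r)⌉ = 76 payments (last £60.63); total interest = total paid − £18,140.00 = £16,570.63.
At £623.86/mo: 44 payments (last £214.34); total interest £8,900.32.
Payments saved = 76 − 44 = 32.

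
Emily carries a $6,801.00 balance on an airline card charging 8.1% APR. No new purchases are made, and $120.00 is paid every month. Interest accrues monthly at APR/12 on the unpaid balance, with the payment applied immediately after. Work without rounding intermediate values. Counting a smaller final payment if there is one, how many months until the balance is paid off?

Monthly rate r = 8.1%/12 = 0.675% = 0.00675.
Recurrence: B ← B·(1+r) − $120.00.
Month 1: interest $45.91; balance after payment $6,726.91.
Month 2: interest $45.41; balance after payment $6,652.31.
Closed form: n = −ln(1 − rB₀/P)/ln(1+r) = −ln(0.61744)/ln(1.00675) ≈ 71.673, so the balance reaches zero during payment 72.

72 payments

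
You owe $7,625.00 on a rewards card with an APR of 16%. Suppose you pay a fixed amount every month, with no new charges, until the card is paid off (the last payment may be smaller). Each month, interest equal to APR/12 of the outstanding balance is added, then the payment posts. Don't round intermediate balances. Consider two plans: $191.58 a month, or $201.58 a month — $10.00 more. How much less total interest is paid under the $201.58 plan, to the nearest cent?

$259.59

Monthly rate r = 16%/12 = 1.33333% = 0.0133333.
At $191.58/mo: n = ⌈−ln(1 − rB₀/P)/ln(1+r)⌉ = 58 payments (last $21.55); total interest = total paid − $7,625.00 = $3,316.61.
At $201.58/mo: 53 payments (last $199.86); total interest $3,057.02.
Interest saved = $3,316.61 − $3,057.02 = $259.59.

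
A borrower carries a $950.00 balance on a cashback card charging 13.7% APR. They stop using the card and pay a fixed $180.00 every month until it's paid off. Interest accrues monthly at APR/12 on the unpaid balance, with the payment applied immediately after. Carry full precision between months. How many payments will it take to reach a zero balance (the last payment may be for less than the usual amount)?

Monthly rate r = 13.7%/12 = 1.14167% = 0.0114167.
Recurrence: B ← B·(1+r) − $180.00.
Month 1: interest $10.85; balance after payment $780.85.
Month 2: interest $8.91; balance after payment $609.76.
Month 3: interest $6.96; balance after payment $436.72.
Month 4: interest $4.99; balance after payment $261.71.
Month 5: interest $2.99; balance after payment $84.70.
Month 6: interest $0.97; balance after payment $0.00.

6 months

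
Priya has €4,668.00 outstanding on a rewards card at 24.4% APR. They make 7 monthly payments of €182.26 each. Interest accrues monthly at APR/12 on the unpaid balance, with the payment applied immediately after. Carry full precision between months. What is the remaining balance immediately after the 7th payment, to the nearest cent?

€4,018.01

Monthly rate r = 24.4%/12 = 2.03333% = 0.0203333.
Each month: B ← B·(1+r) − €182.26.
Month 1: interest €94.92; balance after payment €4,580.66.
Month 2: interest €93.14; balance after payment €4,491.54.
Month 3: interest €91.33; balance after payment €4,400.60.
Month 4: interest €89.48; balance after payment €4,307.82.
Month 5: interest €87.59; balance after payment €4,213.16.
Month 6: interest €85.67; balance after payment €4,116.56.
Month 7: interest €83.70; balance after payment €4,018.01.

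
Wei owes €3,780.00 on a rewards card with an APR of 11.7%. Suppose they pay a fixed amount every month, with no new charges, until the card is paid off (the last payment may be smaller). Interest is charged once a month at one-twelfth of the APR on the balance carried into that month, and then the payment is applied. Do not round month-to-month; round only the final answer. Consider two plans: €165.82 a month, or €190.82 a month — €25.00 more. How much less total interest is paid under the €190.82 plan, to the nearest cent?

Monthly rate r = 11.7%/12 = 0.975% = 0.00975.
At €165.82/mo: n = ⌈−ln(1 − rB₀/P)/ln(1+r)⌉ = 26 payments (last €150.33); total interest = total paid − €3,780.00 = €515.83.
At €190.82/mo: 23 payments (last €22.60); total interest €440.64.
Interest saved = €515.83 − €440.64 = €75.19.

€75.19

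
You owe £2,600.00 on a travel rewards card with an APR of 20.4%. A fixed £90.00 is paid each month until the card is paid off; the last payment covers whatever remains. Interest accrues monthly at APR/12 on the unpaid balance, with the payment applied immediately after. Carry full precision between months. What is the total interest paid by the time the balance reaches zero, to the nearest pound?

Monthly rate r = 20.4%/12 = 1.7% = 0.017.
Payoff takes n = ⌈−ln(1 − rB₀/P)/ln(1+r)⌉ = ⌈40.074⌉ = 41 payments; the last is £6.68.
Total paid = 40·£90.00 + £6.68 = £3,606.68.
Total interest = total paid − principal = £3,606.68 − £2,600.00 = £1,006.68.

£1,007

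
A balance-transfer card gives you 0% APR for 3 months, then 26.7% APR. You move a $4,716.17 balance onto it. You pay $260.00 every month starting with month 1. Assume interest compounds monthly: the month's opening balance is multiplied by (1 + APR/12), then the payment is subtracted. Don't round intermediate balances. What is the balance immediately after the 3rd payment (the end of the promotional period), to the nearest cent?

$3,936.17

Promo months 1–3 at r₀ = 0%/12 = 0; months 4+ at r₁ = 26.7%/12 = 0.02225.
After month 3 (no interest yet): B = $4,716.17 − 3·$260.00 = $3,936.17.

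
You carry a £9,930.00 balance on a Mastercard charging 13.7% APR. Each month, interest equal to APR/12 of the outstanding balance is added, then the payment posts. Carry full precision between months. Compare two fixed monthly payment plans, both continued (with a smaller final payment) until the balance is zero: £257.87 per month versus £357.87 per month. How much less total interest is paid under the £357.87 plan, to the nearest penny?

£1,146.39

Monthly rate r = 13.7%/12 = 1.14167% = 0.0114167.
At £257.87/mo: n = ⌈−ln(1 − rB₀/P)/ln(1+r)⌉ = 52 payments (last £4.74); total interest = total paid − £9,930.00 = £3,226.11.
At £357.87/mo: 34 payments (last £200.01); total interest £2,079.72.
Interest saved = £3,226.11 − £2,079.72 = £1,146.39.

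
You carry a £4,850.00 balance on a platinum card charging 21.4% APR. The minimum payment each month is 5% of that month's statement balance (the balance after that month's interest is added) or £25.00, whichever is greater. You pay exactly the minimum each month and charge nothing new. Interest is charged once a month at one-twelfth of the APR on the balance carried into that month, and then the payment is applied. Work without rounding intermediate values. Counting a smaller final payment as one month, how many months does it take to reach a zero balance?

93 months

Monthly rate r = 21.4%/12 = 1.78333% = 0.0178333.
While 5% of the post-interest balance exceeds £25.00, each month B ← (B·(1+r))·(1 − 0.05), i.e. B shrinks by the factor (1+r)·0.95 = 0.96694.
This holds for months 1–69. Entering month 70 the balance is £476.83; 5% of the post-interest balance is now below £25.00, so the flat £25.00 minimum applies from here.
From month 70 a fixed £25.00 at rate r clears £476.83 in 24 more payments. Total: 69 + 24 = 93 months.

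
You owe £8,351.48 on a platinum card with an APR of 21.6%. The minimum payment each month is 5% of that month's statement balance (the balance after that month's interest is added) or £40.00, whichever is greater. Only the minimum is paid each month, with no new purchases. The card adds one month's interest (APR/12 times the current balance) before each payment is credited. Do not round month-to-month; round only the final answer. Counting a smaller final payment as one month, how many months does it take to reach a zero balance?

96 months

Monthly rate r = 21.6%/12 = 1.8% = 0.018.
While 5% of the post-interest balance exceeds £40.00, each month B ← (B·(1+r))·(1 − 0.05), i.e. B shrinks by the factor (1+r)·0.95 = 0.9671.
This holds for months 1–71. Entering month 72 the balance is £776.66; 5% of the post-interest balance is now below £40.00, so the flat £40.00 minimum applies from here.
From month 72 a fixed £40.00 at rate r clears £776.66 in 25 more payments. Total: 71 + 25 = 96 months.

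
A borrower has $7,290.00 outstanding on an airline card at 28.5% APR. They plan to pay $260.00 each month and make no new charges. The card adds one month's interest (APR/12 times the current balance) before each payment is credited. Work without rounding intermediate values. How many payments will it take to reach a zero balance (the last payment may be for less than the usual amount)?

47 payments

Monthly rate r = 28.5%/12 = 2.375% = 0.02375.
Recurrence: B ← B·(1+r) − $260.00.
Month 1: interest $173.14; balance after payment $7,203.14.
Month 2: interest $171.07; balance after payment $7,114.21.
Closed form: n = −ln(1 − rB₀/P)/ln(1+r) = −ln(0.33409)/ln(1.02375) ≈ 46.708, so the balance reaches zero during payment 47.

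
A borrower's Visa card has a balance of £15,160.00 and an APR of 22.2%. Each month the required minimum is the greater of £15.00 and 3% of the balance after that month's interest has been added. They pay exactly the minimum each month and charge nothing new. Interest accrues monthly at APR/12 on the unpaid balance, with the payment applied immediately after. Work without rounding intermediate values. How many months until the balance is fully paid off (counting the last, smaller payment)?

Monthly rate r = 22.2%/12 = 1.85% = 0.0185.
While 3% of the post-interest balance exceeds £15.00, each month B ← (B·(1+r))·(1 − 0.03), i.e. B shrinks by the factor (1+r)·0.97 = 0.98794.
This holds for months 1–283. Entering month 284 the balance is £489.86; 3% of the post-interest balance is now below £15.00, so the flat £15.00 minimum applies from here.
From month 284 a fixed £15.00 at rate r clears £489.86 in 51 more payments. Total: 283 + 51 = 334 months.

334 months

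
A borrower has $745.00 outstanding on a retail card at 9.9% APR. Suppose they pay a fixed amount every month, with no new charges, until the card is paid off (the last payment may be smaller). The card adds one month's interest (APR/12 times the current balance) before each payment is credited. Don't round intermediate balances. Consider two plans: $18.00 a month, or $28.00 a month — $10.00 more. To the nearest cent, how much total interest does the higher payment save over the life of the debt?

Monthly rate r = 9.9%/12 = 0.825% = 0.00825.
At $18.00/mo: n = ⌈−ln(1 − rB₀/P)/ln(1+r)⌉ = 51 payments (last $15.17); total interest = total paid − $745.00 = $170.17.
At $28.00/mo: 31 payments (last $4.61); total interest $99.61.
Interest saved = $170.17 − $99.61 = $70.56.

$70.56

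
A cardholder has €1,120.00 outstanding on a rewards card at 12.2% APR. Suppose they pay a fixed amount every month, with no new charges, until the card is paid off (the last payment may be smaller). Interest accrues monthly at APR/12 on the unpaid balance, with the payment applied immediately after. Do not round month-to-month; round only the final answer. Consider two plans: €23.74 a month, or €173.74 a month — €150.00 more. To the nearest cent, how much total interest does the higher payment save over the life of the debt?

Monthly rate r = 12.2%/12 = 1.01667% = 0.0101667.
At €23.74/mo: n = ⌈−ln(1 − rB₀/P)/ln(1+r)⌉ = 65 payments (last €13.77); total interest = total paid − €1,120.00 = €413.13.
At €173.74/mo: 7 payments (last €122.01); total interest €44.45.
Interest saved = €413.13 − €44.45 = €368.68.

€368.68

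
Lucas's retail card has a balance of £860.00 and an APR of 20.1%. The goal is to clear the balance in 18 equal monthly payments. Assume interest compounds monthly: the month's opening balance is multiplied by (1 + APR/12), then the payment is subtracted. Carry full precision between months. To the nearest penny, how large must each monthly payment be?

£55.74

Monthly rate r = 20.1%/12 = 1.675% = 0.01675.
Level-payment amortization: P = B₀·r / (1 − (1+r)^(−n)) = 860.00·0.01675 / (1 − 1.01675^(−18)).
Denominator 1 − (1+r)^(−18) = 0.258442655.
P = 14.405 / 0.258442655 ≈ 55.74.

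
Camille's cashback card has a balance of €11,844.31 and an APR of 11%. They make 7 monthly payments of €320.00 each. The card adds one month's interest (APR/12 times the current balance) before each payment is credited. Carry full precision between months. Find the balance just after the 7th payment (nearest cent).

€10,322.99

Monthly rate r = 11%/12 = 0.916667% = 0.00916667.
Each month: B ← B·(1+r) − €320.00.
Month 1: interest €108.57; balance after payment €11,632.88.
Month 2: interest €106.63; balance after payment €11,419.52.
Month 3: interest €104.68; balance after payment €11,204.20.
Month 4: interest €102.71; balance after payment €10,986.90.
Month 5: interest €100.71; balance after payment €10,767.61.
Month 6: interest €98.70; balance after payment €10,546.32.
Month 7: interest €96.67; balance after payment €10,322.99.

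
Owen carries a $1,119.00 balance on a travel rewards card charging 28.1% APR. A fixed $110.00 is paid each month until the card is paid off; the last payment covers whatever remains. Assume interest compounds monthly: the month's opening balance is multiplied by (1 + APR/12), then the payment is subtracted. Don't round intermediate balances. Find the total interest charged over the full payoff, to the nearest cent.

Monthly rate r = 28.1%/12 = 2.34167% = 0.0234167.
Payoff takes n = ⌈−ln(1 − rB₀/P)/ln(1+r)⌉ = ⌈11.755⌉ = 12 payments; the last is $83.27.
Total paid = 11·$110.00 + $83.27 = $1,293.27.
Total interest = total paid − principal = $1,293.27 − $1,119.00 = $174.27.

$174.27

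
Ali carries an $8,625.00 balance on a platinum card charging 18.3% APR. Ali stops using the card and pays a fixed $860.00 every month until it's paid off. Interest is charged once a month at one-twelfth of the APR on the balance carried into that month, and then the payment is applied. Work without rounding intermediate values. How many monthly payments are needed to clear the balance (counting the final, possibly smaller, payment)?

11 payments

Monthly rate r = 18.3%/12 = 1.525% = 0.01525.
Recurrence: B ← B·(1+r) − $860.00.
Month 1: interest $131.53; balance after payment $7,896.53.
Month 2: interest $120.42; balance after payment $7,156.95.
Closed form: n = −ln(1 − rB₀/P)/ln(1+r) = −ln(0.84706)/ln(1.01525) ≈ 10.967, so the balance reaches zero during payment 11.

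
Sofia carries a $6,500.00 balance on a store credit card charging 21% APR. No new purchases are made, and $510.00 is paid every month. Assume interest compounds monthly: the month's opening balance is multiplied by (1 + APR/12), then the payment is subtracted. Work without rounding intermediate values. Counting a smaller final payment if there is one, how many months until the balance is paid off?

Monthly rate r = 21%/12 = 1.75% = 0.0175.
Recurrence: B ← B·(1+r) − $510.00.
Month 1: interest $113.75; balance after payment $6,103.75.
Month 2: interest $106.82; balance after payment $5,700.57.
Closed form: n = −ln(1 − rB₀/P)/ln(1+r) = −ln(0.77696)/ln(1.0175) ≈ 14.547, so the balance reaches zero during payment 15.

15 months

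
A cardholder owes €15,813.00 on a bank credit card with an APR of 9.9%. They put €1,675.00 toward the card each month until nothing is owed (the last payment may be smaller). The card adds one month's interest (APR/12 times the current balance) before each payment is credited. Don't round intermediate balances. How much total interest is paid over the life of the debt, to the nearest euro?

Monthly rate r = 9.9%/12 = 0.825% = 0.00825.
Payoff takes n = ⌈−ln(1 − rB₀/P)/ln(1+r)⌉ = ⌈9.869⌉ = 10 payments; the last is €1,456.36.
Total paid = 9·€1,675.00 + €1,456.36 = €16,531.36.
Total interest = total paid − principal = €16,531.36 − €15,813.00 = €718.36.

€718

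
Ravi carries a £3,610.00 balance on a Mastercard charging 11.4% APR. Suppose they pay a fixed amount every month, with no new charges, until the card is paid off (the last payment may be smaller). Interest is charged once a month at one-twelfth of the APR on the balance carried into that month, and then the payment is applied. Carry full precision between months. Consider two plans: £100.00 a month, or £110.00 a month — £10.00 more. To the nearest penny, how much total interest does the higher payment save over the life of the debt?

Monthly rate r = 11.4%/12 = 0.95% = 0.0095.
At £100.00/mo: n = ⌈−ln(1 − rB₀/P)/ln(1+r)⌉ = 45 payments (last £42.08); total interest = total paid − £3,610.00 = £832.08.
At £110.00/mo: 40 payments (last £56.96); total interest £736.96.
Interest saved = £832.08 − £736.96 = £95.12.

£95.12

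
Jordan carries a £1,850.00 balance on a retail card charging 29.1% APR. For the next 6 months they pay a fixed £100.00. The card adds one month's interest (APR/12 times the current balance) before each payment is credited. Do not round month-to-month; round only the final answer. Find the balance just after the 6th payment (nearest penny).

Monthly rate r = 29.1%/12 = 2.425% = 0.02425.
Each month: B ← B·(1+r) − £100.00.
Month 1: interest £44.86; balance after payment £1,794.86.
Month 2: interest £43.53; balance after payment £1,738.39.
Month 3: interest £42.16; balance after payment £1,680.54.
Month 4: interest £40.75; balance after payment £1,621.30.
Month 5: interest £39.32; balance after payment £1,560.61.
Month 6: interest £37.84; balance after payment £1,498.46.

£1,498.46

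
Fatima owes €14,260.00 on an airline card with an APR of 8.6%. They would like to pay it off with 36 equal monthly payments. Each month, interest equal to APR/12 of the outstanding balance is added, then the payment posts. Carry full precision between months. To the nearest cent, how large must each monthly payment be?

Monthly rate r = 8.6%/12 = 0.716667% = 0.00716667.
Level-payment amortization: P = B₀·r / (1 − (1+r)^(−n)) = 14260.00·0.00716667 / (1 − 1.00717^(−36)).
Denominator 1 − (1+r)^(−36) = 0.226693571.
P = 102.197 / 0.226693571 ≈ 450.81.

€450.81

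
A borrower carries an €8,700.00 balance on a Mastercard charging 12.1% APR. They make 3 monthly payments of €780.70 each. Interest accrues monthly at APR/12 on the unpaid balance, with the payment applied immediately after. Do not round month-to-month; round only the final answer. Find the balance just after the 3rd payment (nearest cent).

€6,600.04

Monthly rate r = 12.1%/12 = 1.00833% = 0.0100833.
Each month: B ← B·(1+r) − €780.70.
Month 1: interest €87.72; balance after payment €8,007.03.
Month 2: interest €80.74; balance after payment €7,307.06.
Month 3: interest €73.68; balance after payment €6,600.04.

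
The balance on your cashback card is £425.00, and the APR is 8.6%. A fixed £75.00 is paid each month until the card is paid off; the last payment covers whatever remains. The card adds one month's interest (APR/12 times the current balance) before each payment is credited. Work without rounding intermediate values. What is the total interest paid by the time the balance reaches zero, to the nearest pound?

£10

Monthly rate r = 8.6%/12 = 0.716667% = 0.00716667.
Payoff takes n = ⌈−ln(1 − rB₀/P)/ln(1+r)⌉ = ⌈5.806⌉ = 6 payments; the last is £60.47.
Total paid = 5·£75.00 + £60.47 = £435.47.
Total interest = total paid − principal = £435.47 − £425.00 = £10.47.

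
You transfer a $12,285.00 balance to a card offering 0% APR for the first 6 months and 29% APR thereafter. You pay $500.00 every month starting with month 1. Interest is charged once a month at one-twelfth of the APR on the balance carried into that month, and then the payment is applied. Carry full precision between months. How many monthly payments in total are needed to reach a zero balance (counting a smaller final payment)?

31 months

Promo months 1–6 at r₀ = 0%/12 = 0; months 7+ at r₁ = 29%/12 = 0.0241667.
After month 6 (no interest yet): B = $12,285.00 − 6·$500.00 = $9,285.00.
Then at r₁ with $500.00/mo: n₂ = −ln(1 − r₁·B/P)/ln(1+r₁) ≈ 24.94 → 25 more payments.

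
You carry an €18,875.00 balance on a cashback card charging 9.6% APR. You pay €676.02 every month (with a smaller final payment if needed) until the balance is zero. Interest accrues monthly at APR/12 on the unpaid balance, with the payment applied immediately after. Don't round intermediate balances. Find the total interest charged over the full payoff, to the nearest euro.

Monthly rate r = 9.6%/12 = 0.8% = 0.008.
Payoff takes n = ⌈−ln(1 − rB₀/P)/ln(1+r)⌉ = ⌈31.725⌉ = 32 payments; the last is €490.32.
Total paid = 31·€676.02 + €490.32 = €21,446.94.
Total interest = total paid − principal = €21,446.94 − €18,875.00 = €2,571.94.

€2,572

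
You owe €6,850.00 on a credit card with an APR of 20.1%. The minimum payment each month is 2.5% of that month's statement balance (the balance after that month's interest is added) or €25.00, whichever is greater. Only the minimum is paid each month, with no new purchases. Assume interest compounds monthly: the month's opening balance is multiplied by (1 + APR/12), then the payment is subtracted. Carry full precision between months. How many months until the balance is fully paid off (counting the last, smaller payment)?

288 months

Monthly rate r = 20.1%/12 = 1.675% = 0.01675.
While 2.5% of the post-interest balance exceeds €25.00, each month B ← (B·(1+r))·(1 − 0.025), i.e. B shrinks by the factor (1+r)·0.975 = 0.99133.
This holds for months 1–223. Entering month 224 the balance is €982.84; 2.5% of the post-interest balance is now below €25.00, so the flat €25.00 minimum applies from here.
From month 224 a fixed €25.00 at rate r clears €982.84 in 65 more payments. Total: 223 + 65 = 288 months.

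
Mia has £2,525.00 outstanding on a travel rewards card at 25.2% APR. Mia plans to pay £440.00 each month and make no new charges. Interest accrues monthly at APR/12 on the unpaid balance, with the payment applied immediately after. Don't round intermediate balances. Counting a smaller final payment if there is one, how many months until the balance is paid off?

Monthly rate r = 25.2%/12 = 2.1% = 0.021.
Recurrence: B ← B·(1+r) − £440.00.
Month 1: interest £53.02; balance after payment £2,138.03.
Month 2: interest £44.90; balance after payment £1,742.92.
Closed form: n = −ln(1 − rB₀/P)/ln(1+r) = −ln(0.87949)/ln(1.021) ≈ 6.179, so the balance reaches zero during payment 7.

7 payments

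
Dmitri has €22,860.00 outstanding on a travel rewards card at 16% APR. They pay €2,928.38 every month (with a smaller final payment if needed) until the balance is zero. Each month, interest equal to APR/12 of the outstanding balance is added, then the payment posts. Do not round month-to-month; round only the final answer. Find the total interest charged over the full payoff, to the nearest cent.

€1,443.91

Monthly rate r = 16%/12 = 1.33333% = 0.0133333.
Payoff takes n = ⌈−ln(1 − rB₀/P)/ln(1+r)⌉ = ⌈8.298⌉ = 9 payments; the last is €876.87.
Total paid = 8·€2,928.38 + €876.87 = €24,303.91.
Total interest = total paid − principal = €24,303.91 − €22,860.00 = €1,443.91.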